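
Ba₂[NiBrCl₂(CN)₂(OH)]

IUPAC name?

barium bromodichlorodicyanohydroxonickelate(II)

The 2 barium counter-ions carry a total charge of +4, so each complex ion is 4−.
Ligand charges: 1×hydroxo (-1 each), 2×cyano (-1 each), 1×bromo (-1 each), 2×chloro (-1 each); total -6. So Ni + (-6) = 4−, giving Ni = +2.
Ligands are named alphabetically: bromo before chloro before cyano before hydroxo.
The complex ion is anionic, so nickel takes the -ate form nickelate(II).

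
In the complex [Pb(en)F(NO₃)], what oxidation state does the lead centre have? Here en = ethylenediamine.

+2

No counter-ion: the bracketed complex is neutral.
Ligand charges: 1×NO3 = -1; 1×en neutral; 1×F = -1; sum -2.
Pb + (-2) = 0 ⇒ Pb is +2.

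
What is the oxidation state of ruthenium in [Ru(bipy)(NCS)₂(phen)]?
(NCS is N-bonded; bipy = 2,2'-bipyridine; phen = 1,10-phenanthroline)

No counter-ion: the bracketed complex is neutral.
Ligand charges: 2×NCS = -2; 1×bipy neutral; 1×phen neutral; sum -2.
Ru + (-2) = 0 ⇒ Ru is +2.

+2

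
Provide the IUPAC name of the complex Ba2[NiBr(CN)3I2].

The 2 barium counter-ions carry a total charge of +4, so each complex ion is 4−.
Ligand charges: 1×bromo (-1 each), 3×cyano (-1 each), 2×iodo (-1 each); total -6. So Ni + (-6) = 4−, giving Ni = +2.
The complex ion is anionic, so nickel takes the -ate form nickelate(II).

barium bromotricyanodiiodonickelate(II)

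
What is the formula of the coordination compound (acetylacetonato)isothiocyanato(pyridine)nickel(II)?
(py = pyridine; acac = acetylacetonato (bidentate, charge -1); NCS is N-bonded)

Ligands: 1 pyridine (py, neutral), 1 acetylacetonato (acac, -1), 1 isothiocyanato (NCS, -1). Ligand charge sum = -2.
With Ni in oxidation state +2, the complex ion is [Ni...].

[Ni(acac)(NCS)(py)]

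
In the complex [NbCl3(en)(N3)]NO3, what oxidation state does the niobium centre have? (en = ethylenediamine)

+5

1 nitrate outside the brackets (-1 each) → the complex ion is 1+.
Ligand charges: 1×en neutral; 3×Cl = -3; 1×N3 = -1; sum -4.
Nb + (-4) = 1+ ⇒ Nb is +5.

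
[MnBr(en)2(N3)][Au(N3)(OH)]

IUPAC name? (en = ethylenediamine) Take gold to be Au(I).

Both ions are complex: the cation is named first with the plain metal name, the anion second with the -ate form; each ion's ligands are alphabetised independently.
Au is given as +1; the anion's ligand charges sum to -2, so the complex anion is 1−.
A 1:1 salt means the cation carries the equal and opposite charge, 1+.
Cation: ligand charges sum to -2; for the ion to be 1+, Mn = +3.

azidobromobis(ethylenediamine)manganese(III) azidohydroxoaurate(I)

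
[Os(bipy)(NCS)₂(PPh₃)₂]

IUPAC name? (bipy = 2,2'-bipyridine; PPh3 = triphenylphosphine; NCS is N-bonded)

(2,2'-bipyridine)diisothiocyanatobis(triphenylphosphine)osmium(II)

There is no counter-ion, so the complex is neutral overall.
Ligand charges: 1×2,2'-bipyridine (neutral), 2×triphenylphosphine (neutral), 2×isothiocyanato (-1 each); total -2. So Os + (-2) = 0, giving Os = +2.
Ligands are named alphabetically: bipyridine before isothiocyanato before triphenylphosphine.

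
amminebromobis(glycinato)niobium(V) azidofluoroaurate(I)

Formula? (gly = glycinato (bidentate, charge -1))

Cation [Nb…]: ligand charges -3, Nb(V) ⇒ ion charge 2+.
Anion [Au…]: ligand charges -2, Au(I) ⇒ ion charge 1−.
One 2+ cation requires 2 of the 1− anion.

[NbBr(gly)2(NH3)][AuF(N3)]2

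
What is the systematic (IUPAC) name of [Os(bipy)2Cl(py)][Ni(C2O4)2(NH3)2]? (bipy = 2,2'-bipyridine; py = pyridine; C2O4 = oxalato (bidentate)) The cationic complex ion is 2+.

bis(2,2'-bipyridine)chloro(pyridine)osmium(III) diamminedioxalatonickelate(II)

Both ions are complex: the cation is named first with the plain metal name, the anion second with the -ate form; each ion's ligands are alphabetised independently.
The complex cation is given as 2+; its ligand charges sum to -1, so Os = +3.
A 1:1 salt means the anion carries the equal and opposite charge, 2−.
Anion: ligand charges sum to -4; for the ion to be 2−, Ni = +2.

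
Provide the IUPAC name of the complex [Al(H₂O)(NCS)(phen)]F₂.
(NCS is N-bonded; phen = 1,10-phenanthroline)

aquaisothiocyanato(1,10-phenanthroline)aluminium(III) fluoride

The 2 fluoride counter-ions carry a total charge of -2, so each complex ion is 2+.
Ligand charges: 1×isothiocyanato (-1 each), 1×1,10-phenanthroline (neutral), 1×aqua (neutral); total -1. So Al + (-1) = 2+, giving Al = +3.
Ligands are named alphabetically: aqua before isothiocyanato before phenanthroline.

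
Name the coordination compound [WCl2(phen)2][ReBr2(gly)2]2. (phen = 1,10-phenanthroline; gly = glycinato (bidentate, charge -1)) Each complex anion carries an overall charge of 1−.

dichlorobis(1,10-phenanthroline)tungsten(IV) dibromobis(glycinato)rhenate(III)

Both ions are complex: the cation is named first with the plain metal name, the anion second with the -ate form; each ion's ligands are alphabetised independently.
The complex anion is given as 1−; its ligand charges sum to -4, so Re = +3.
With 2 anions per cation, the cation must be 2×1 = 2+.
Cation: ligand charges sum to -2; for the ion to be 2+, W = +4.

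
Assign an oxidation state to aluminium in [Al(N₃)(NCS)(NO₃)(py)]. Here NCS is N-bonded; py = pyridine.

No counter-ion: the bracketed complex is neutral.
Ligand charges: 1×N3 = -1; 1×NCS = -1; 1×NO3 = -1; 1×py neutral; sum -3.
Al + (-3) = 0 ⇒ Al is +3.

+3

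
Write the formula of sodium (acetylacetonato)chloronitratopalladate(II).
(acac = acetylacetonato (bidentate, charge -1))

Ligands: 1 nitrato (NO3, -1), 1 acetylacetonato (acac, -1), 1 chloro (Cl, -1). Ligand charge sum = -3.
With Pd in oxidation state +2, the complex ion is [Pd...]^1−.
Charge balance with sodium (+1) requires 1 complex ion per 1 sodium.

Na[Pd(acac)Cl(NO3)]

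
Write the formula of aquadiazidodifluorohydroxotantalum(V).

Ligands: 2 fluoro (F, -1), 1 aqua (H2O, neutral), 1 hydroxo (OH, -1), 2 azido (N3, -1). Ligand charge sum = -5.
With Ta in oxidation state +5, the complex ion is [Ta...].

[TaF2(H2O)(N3)2(OH)]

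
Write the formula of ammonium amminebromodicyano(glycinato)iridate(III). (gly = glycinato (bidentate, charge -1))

NH4[IrBr(CN)2(gly)(NH3)]

Ligands: 1 glycinato (gly, -1), 1 ammine (NH3, neutral), 2 cyano (CN, -1), 1 bromo (Br, -1). Ligand charge sum = -4.
Charge balance with ammonium (+1) requires 1 complex ion per 1 ammonium.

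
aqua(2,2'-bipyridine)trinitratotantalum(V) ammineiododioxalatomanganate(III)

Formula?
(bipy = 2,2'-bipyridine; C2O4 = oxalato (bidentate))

Cation [Ta…]: ligand charges -3, Ta(V) ⇒ ion charge 2+.
Anion [Mn…]: ligand charges -5, Mn(III) ⇒ ion charge 2−.

[Ta(bipy)(H2O)(NO3)3][Mn(C2O4)2I(NH3)]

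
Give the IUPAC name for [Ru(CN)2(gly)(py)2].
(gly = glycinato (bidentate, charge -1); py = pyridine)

dicyano(glycinato)bis(pyridine)ruthenium(III)

There is no counter-ion, so the complex is neutral overall.
Ligand charges: 2×cyano (-1 each), 1×glycinato (-1 each), 2×pyridine (neutral); total -3. So Ru + (-3) = 0, giving Ru = +3.
Ligands are named alphabetically: cyano before glycinato before pyridine.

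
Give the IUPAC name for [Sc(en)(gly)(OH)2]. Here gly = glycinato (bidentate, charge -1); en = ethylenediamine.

(ethylenediamine)(glycinato)dihydroxoscandium(III)

There is no counter-ion, so the complex is neutral overall.
Ligand charges: 2×hydroxo (-1 each), 1×glycinato (-1 each), 1×ethylenediamine (neutral); total -3. So Sc + (-3) = 0, giving Sc = +3.
Ligands are named alphabetically: ethylenediamine before glycinato before hydroxo.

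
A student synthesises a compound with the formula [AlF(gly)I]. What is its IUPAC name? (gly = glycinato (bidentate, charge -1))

fluoro(glycinato)iodoaluminium(III)

There is no counter-ion, so the complex is neutral overall.
Ligand charges: 1×iodo (-1 each), 1×fluoro (-1 each), 1×glycinato (-1 each); total -3. So Al + (-3) = 0, giving Al = +3.
Ligands are named alphabetically: fluoro before glycinato before iodo.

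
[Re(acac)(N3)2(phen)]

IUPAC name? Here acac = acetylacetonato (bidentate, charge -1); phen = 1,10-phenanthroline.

There is no counter-ion, so the complex is neutral overall.
Ligand charges: 1×acetylacetonato (-1 each), 2×azido (-1 each), 1×1,10-phenanthroline (neutral); total -3. So Re + (-3) = 0, giving Re = +3.
Ligands are named alphabetically: acetylacetonato before azido before phenanthroline.

(acetylacetonato)diazido(1,10-phenanthroline)rhenium(III)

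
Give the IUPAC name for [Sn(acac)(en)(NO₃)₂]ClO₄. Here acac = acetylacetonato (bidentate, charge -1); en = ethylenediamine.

The 1 perchlorate counter-ion carries a total charge of -1, so each complex ion is 1+.
Ligand charges: 1×acetylacetonato (-1 each), 1×ethylenediamine (neutral), 2×nitrato (-1 each); total -3. So Sn + (-3) = 1+, giving Sn = +4.
Ligands are named alphabetically: acetylacetonato before ethylenediamine before nitrato.

(acetylacetonato)(ethylenediamine)dinitratotin(IV) perchlorate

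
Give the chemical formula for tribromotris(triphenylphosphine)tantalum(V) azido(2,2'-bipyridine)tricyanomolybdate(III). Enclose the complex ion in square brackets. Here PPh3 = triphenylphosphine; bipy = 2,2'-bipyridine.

Cation [Ta…]: ligand charges -3, Ta(V) ⇒ ion charge 2+.
Anion [Mo…]: ligand charges -4, Mo(III) ⇒ ion charge 1−.
One 2+ cation requires 2 of the 1− anion.

[TaBr3(PPh3)3][Mo(bipy)(CN)3(N3)]2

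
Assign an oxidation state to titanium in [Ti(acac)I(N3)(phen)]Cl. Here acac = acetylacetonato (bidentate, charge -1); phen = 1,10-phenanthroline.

1 chloride outside the brackets (-1 each) → the complex ion is 1+.
Ligand charges: 1×N3 = -1; 1×acac = -1; 1×phen neutral; 1×I = -1; sum -3.
Ti + (-3) = 1+ ⇒ Ti is +4.

+4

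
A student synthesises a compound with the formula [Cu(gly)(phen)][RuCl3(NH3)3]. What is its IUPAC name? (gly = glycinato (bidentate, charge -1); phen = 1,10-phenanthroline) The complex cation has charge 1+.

Both ions are complex: the cation is named first with the plain metal name, the anion second with the -ate form; each ion's ligands are alphabetised independently.
The complex cation is given as 1+; its ligand charges sum to -1, so Cu = +2.
A 1:1 salt means the anion carries the equal and opposite charge, 1−.
Anion: ligand charges sum to -3; for the ion to be 1−, Ru = +2.

(glycinato)(1,10-phenanthroline)copper(II) triamminetrichlororuthenate(II)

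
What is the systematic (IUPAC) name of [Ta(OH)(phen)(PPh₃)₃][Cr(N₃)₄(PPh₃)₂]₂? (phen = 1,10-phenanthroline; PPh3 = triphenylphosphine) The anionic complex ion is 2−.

hydroxo(1,10-phenanthroline)tris(triphenylphosphine)tantalum(V) tetraazidobis(triphenylphosphine)chromate(II)

Both ions are complex: the cation is named first with the plain metal name, the anion second with the -ate form; each ion's ligands are alphabetised independently.
The complex anion is given as 2−; its ligand charges sum to -4, so Cr = +2.
With 2 anions per cation, the cation must be 2×2 = 4+.
Cation: ligand charges sum to -1; for the ion to be 4+, Ta = +5.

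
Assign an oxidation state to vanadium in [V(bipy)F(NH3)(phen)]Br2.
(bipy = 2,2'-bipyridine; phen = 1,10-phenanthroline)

2 bromide outside the brackets (-1 each) → the complex ion is 2+.
Ligand charges: 1×bipy neutral; 1×NH3 neutral; 1×phen neutral; 1×F = -1; sum -1.
V + (-1) = 2+ ⇒ V is +3.

+3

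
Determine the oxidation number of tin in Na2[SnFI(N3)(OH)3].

+4

2 sodium outside the brackets (+1 each) → the complex ion is 2−.
Ligand charges: 1×N3 = -1; 1×F = -1; 3×OH = -3; 1×I = -1; sum -6.
Sn + (-6) = 2− ⇒ Sn is +4.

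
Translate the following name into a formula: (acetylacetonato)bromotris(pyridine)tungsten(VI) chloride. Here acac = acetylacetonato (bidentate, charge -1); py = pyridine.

[W(acac)Br(py)3]Cl4

Ligands: 1 bromo (Br, -1), 1 acetylacetonato (acac, -1), 3 pyridine (py, neutral). Ligand charge sum = -2.
With W in oxidation state +6, the complex ion is [W...]^4+.
Charge balance with chloride (-1) requires 1 complex ion per 4 chloride.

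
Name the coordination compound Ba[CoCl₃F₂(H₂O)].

barium aquatrichlorodifluorocobaltate(III)

The 1 barium counter-ion carries a total charge of +2, so each complex ion is 2−.
Ligand charges: 2×fluoro (-1 each), 3×chloro (-1 each), 1×aqua (neutral); total -5. So Co + (-5) = 2−, giving Co = +3.
The complex ion is anionic, so cobalt takes the -ate form cobaltate(III).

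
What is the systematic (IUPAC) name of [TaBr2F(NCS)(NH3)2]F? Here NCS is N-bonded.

The 1 fluoride counter-ion carries a total charge of -1, so each complex ion is 1+.
Ligand charges: 2×ammine (neutral), 1×fluoro (-1 each), 2×bromo (-1 each), 1×isothiocyanato (-1 each); total -4. So Ta + (-4) = 1+, giving Ta = +5.
Ligands are named alphabetically: ammine before bromo before fluoro before isothiocyanato.

diamminedibromofluoroisothiocyanatotantalum(V) fluoride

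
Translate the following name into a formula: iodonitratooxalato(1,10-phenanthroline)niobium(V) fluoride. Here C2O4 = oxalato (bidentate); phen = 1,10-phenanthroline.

Ligands: 1 nitrato (NO3, -1), 1 oxalato (C2O4, -2), 1 1,10-phenanthroline (phen, neutral), 1 iodo (I, -1). Ligand charge sum = -4.
Charge balance with fluoride (-1) requires 1 complex ion per 1 fluoride.

[Nb(C2O4)I(NO3)(phen)]F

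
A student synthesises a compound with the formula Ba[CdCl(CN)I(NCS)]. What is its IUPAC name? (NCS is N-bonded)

barium chlorocyanoiodoisothiocyanatocadmate(II)

The 1 barium counter-ion carries a total charge of +2, so each complex ion is 2−.
Ligand charges: 1×isothiocyanato (-1 each), 1×cyano (-1 each), 1×chloro (-1 each), 1×iodo (-1 each); total -4. So Cd + (-4) = 2−, giving Cd = +2.
Ligands are named alphabetically: chloro before cyano before iodo before isothiocyanato.
The complex ion is anionic, so cadmium takes the -ate form cadmate(II).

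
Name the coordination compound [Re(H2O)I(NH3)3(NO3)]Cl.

triammineaquaiodonitratorhenium(III) chloride

The 1 chloride counter-ion carries a total charge of -1, so each complex ion is 1+.
Ligand charges: 1×iodo (-1 each), 3×ammine (neutral), 1×aqua (neutral), 1×nitrato (-1 each); total -2. So Re + (-2) = 1+, giving Re = +3.
Ligands are named alphabetically: ammine before aqua before iodo before nitrato.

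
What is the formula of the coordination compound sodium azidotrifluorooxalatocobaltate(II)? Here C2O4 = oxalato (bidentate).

Na4[Co(C2O4)F3(N3)]

Ligands: 1 oxalato (C2O4, -2), 3 fluoro (F, -1), 1 azido (N3, -1). Ligand charge sum = -6.
Charge balance with sodium (+1) requires 1 complex ion per 4 sodium.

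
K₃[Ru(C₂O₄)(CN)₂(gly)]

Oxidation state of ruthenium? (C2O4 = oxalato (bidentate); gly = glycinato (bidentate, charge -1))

3 potassium outside the brackets (+1 each) → the complex ion is 3−.
Ligand charges: 1×C2O4 = -2; 2×CN = -2; 1×gly = -1; sum -5.
Ru + (-5) = 3− ⇒ Ru is +2.

+2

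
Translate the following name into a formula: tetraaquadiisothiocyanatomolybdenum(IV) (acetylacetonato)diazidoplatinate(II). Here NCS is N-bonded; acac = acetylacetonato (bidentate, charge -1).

[Mo(H2O)4(NCS)2][Pt(acac)(N3)2]2

Cation [Mo…]: ligand charges -2, Mo(IV) ⇒ ion charge 2+.
Anion [Pt…]: ligand charges -3, Pt(II) ⇒ ion charge 1−.
One 2+ cation requires 2 of the 1− anion.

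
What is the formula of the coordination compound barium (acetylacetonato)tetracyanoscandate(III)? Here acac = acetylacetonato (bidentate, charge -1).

Ligands: 4 cyano (CN, -1), 1 acetylacetonato (acac, -1). Ligand charge sum = -5.
Charge balance with barium (+2) requires 1 complex ion per 1 barium.

Ba[Sc(acac)(CN)4]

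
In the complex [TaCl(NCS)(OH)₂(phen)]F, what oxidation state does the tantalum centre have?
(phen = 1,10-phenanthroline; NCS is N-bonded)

+5

1 fluoride outside the brackets (-1 each) → the complex ion is 1+.
Ligand charges: 2×OH = -2; 1×phen neutral; 1×NCS = -1; 1×Cl = -1; sum -4.
Ta + (-4) = 1+ ⇒ Ta is +5.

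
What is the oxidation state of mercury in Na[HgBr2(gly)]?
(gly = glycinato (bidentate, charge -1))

1 sodium outside the brackets (+1 each) → the complex ion is 1−.
Ligand charges: 2×Br = -2; 1×gly = -1; sum -3.
Hg + (-3) = 1− ⇒ Hg is +2.

+2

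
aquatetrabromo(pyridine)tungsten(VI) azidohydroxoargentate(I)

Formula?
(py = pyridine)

Cation [W…]: ligand charges -4, W(VI) ⇒ ion charge 2+.
Anion [Ag…]: ligand charges -2, Ag(I) ⇒ ion charge 1−.
One 2+ cation requires 2 of the 1− anion.

[WBr4(H2O)(py)][Ag(N3)(OH)]2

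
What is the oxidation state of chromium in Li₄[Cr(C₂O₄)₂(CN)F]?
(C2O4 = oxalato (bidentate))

+2

4 lithium outside the brackets (+1 each) → the complex ion is 4−.
Ligand charges: 2×C2O4 = -4; 1×F = -1; 1×CN = -1; sum -6.
Cr + (-6) = 4− ⇒ Cr is +2.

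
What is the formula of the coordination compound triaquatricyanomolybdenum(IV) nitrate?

[Mo(CN)3(H2O)3]NO3

Ligands: 3 cyano (CN, -1), 3 aqua (H2O, neutral). Ligand charge sum = -3.
Charge balance with nitrate (-1) requires 1 complex ion per 1 nitrate.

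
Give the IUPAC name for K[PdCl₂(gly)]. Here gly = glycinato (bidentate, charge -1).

The 1 potassium counter-ion carries a total charge of +1, so each complex ion is 1−.
Ligand charges: 1×glycinato (-1 each), 2×chloro (-1 each); total -3. So Pd + (-3) = 1−, giving Pd = +2.
Ligands are named alphabetically: chloro before glycinato.
The complex ion is anionic, so palladium takes the -ate form palladate(II).

potassium dichloro(glycinato)palladate(II)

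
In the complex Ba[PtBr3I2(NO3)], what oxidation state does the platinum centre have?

+4

1 barium outside the brackets (+2 each) → the complex ion is 2−.
Ligand charges: 2×I = -2; 1×NO3 = -1; 3×Br = -3; sum -6.
Pt + (-6) = 2− ⇒ Pt is +4.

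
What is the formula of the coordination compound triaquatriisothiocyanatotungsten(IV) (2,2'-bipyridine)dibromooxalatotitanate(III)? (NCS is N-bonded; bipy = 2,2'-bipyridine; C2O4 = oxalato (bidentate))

Cation [W…]: ligand charges -3, W(IV) ⇒ ion charge 1+.
Anion [Ti…]: ligand charges -4, Ti(III) ⇒ ion charge 1−.
One 1+ cation balances one 1− anion.

[W(H2O)3(NCS)3][Ti(bipy)Br2(C2O4)]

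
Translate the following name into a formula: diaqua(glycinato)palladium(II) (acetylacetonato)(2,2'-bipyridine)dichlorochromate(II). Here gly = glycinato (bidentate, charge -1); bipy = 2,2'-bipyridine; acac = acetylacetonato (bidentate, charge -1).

[Pd(gly)(H2O)2][Cr(acac)(bipy)Cl2]

Cation [Pd…]: ligand charges -1, Pd(II) ⇒ ion charge 1+.
Anion [Cr…]: ligand charges -3, Cr(II) ⇒ ion charge 1−.
One 1+ cation balances one 1− anion.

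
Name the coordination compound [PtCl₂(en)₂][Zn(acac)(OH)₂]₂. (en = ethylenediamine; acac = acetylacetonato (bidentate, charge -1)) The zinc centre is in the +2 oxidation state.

dichlorobis(ethylenediamine)platinum(IV) (acetylacetonato)dihydroxozincate(II)

Zn is given as +2; the anion's ligand charges sum to -3, so the complex anion is 1−.
With 2 anions per cation, the cation must be 2×1 = 2+.
Cation: ligand charges sum to -2; for the ion to be 2+, Pt = +4.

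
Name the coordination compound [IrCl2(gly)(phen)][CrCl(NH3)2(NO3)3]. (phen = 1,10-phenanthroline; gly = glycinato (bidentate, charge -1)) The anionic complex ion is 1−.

The complex anion is given as 1−; its ligand charges sum to -4, so Cr = +3.
A 1:1 salt means the cation carries the equal and opposite charge, 1+.
Cation: ligand charges sum to -3; for the ion to be 1+, Ir = +4.

dichloro(glycinato)(1,10-phenanthroline)iridium(IV) diamminechlorotrinitratochromate(III)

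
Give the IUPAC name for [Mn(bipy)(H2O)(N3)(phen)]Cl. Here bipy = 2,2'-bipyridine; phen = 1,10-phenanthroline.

The 1 chloride counter-ion carries a total charge of -1, so each complex ion is 1+.
Ligand charges: 1×2,2'-bipyridine (neutral), 1×aqua (neutral), 1×1,10-phenanthroline (neutral), 1×azido (-1 each); total -1. So Mn + (-1) = 1+, giving Mn = +2.
Ligands are named alphabetically: aqua before azido before bipyridine before phenanthroline.

aquaazido(2,2'-bipyridine)(1,10-phenanthroline)manganese(II) chloride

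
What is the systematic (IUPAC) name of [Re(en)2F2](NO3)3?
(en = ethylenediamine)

The 3 nitrate counter-ions carry a total charge of -3, so each complex ion is 3+.
Ligand charges: 2×ethylenediamine (neutral), 2×fluoro (-1 each); total -2. So Re + (-2) = 3+, giving Re = +5.
Ligands are named alphabetically: ethylenediamine before fluoro.

bis(ethylenediamine)difluororhenium(V) nitrate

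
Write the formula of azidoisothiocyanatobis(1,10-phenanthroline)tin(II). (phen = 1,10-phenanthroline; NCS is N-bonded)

Ligands: 2 1,10-phenanthroline (phen, neutral), 1 azido (N3, -1), 1 isothiocyanato (NCS, -1). Ligand charge sum = -2.
With Sn in oxidation state +2, the complex ion is [Sn...].

[Sn(N3)(NCS)(phen)2]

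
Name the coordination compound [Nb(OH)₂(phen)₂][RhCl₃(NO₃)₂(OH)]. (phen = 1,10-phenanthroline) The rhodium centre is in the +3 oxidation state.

Rh is given as +3; the anion's ligand charges sum to -6, so the complex anion is 3−.
A 1:1 salt means the cation carries the equal and opposite charge, 3+.
Cation: ligand charges sum to -2; for the ion to be 3+, Nb = +5.

dihydroxobis(1,10-phenanthroline)niobium(V) trichlorohydroxodinitratorhodate(III)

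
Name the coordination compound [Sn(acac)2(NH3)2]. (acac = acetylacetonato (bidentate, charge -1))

There is no counter-ion, so the complex is neutral overall.
Ligand charges: 2×ammine (neutral), 2×acetylacetonato (-1 each); total -2. So Sn + (-2) = 0, giving Sn = +2.
Ligands are named alphabetically: acetylacetonato before ammine.

bis(acetylacetonato)diamminetin(II)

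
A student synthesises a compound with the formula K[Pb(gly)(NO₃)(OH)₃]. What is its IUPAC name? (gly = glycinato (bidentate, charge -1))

The 1 potassium counter-ion carries a total charge of +1, so each complex ion is 1−.
Ligand charges: 1×glycinato (-1 each), 3×hydroxo (-1 each), 1×nitrato (-1 each); total -5. So Pb + (-5) = 1−, giving Pb = +4.
Ligands are named alphabetically: glycinato before hydroxo before nitrato.
The complex ion is anionic, so lead takes the -ate form plumbate(IV).

potassium (glycinato)trihydroxonitratoplumbate(IV)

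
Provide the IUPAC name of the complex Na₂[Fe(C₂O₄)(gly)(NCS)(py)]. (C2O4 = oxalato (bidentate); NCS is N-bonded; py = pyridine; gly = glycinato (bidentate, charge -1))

The 2 sodium counter-ions carry a total charge of +2, so each complex ion is 2−.
Ligand charges: 1×oxalato (-2 each), 1×isothiocyanato (-1 each), 1×pyridine (neutral), 1×glycinato (-1 each); total -4. So Fe + (-4) = 2−, giving Fe = +2.
Ligands are named alphabetically: glycinato before isothiocyanato before oxalato before pyridine.
The complex ion is anionic, so iron takes the -ate form ferrate(II).

sodium (glycinato)isothiocyanatooxalato(pyridine)ferrate(II)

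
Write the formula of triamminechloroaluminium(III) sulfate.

Ligands: 3 ammine (NH3, neutral), 1 chloro (Cl, -1). Ligand charge sum = -1.
Charge balance with sulfate (-2) requires 1 complex ion per 1 sulfate.

[AlCl(NH3)3]SO4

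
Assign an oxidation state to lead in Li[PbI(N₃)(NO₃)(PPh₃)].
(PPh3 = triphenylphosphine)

+2

1 lithium outside the brackets (+1 each) → the complex ion is 1−.
Ligand charges: 1×PPh3 neutral; 1×I = -1; 1×N3 = -1; 1×NO3 = -1; sum -3.
Pb + (-3) = 1− ⇒ Pb is +2.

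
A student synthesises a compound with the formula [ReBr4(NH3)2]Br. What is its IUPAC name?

The 1 bromide counter-ion carries a total charge of -1, so each complex ion is 1+.
Ligand charges: 4×bromo (-1 each), 2×ammine (neutral); total -4. So Re + (-4) = 1+, giving Re = +5.
Ligands are named alphabetically: ammine before bromo.

diamminetetrabromorhenium(V) bromide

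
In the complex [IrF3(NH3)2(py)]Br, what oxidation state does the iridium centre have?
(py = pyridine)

1 bromide outside the brackets (-1 each) → the complex ion is 1+.
Ligand charges: 2×NH3 neutral; 3×F = -3; 1×py neutral; sum -3.
Ir + (-3) = 1+ ⇒ Ir is +4.

+4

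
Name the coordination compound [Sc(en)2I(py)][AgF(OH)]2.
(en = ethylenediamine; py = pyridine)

Both ions are complex: the cation is named first with the plain metal name, the anion second with the -ate form; each ion's ligands are alphabetised independently.
Scandium is always +3 in its complexes; the cation's ligand charges sum to -1, so the complex cation is 2+.
With 2 anions per cation, each anion must be 2/2 = 1−.
Anion: ligand charges sum to -2; for the ion to be 1−, Ag = +1.

bis(ethylenediamine)iodo(pyridine)scandium(III) fluorohydroxoargentate(I)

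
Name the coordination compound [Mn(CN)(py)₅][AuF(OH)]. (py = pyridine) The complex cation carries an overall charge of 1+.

Both ions are complex: the cation is named first with the plain metal name, the anion second with the -ate form; each ion's ligands are alphabetised independently.
The complex cation is given as 1+; its ligand charges sum to -1, so Mn = +2.
A 1:1 salt means the anion carries the equal and opposite charge, 1−.
Anion: ligand charges sum to -2; for the ion to be 1−, Au = +1.

cyanopentakis(pyridine)manganese(II) fluorohydroxoaurate(I)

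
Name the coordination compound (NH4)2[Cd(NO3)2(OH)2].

ammonium dihydroxodinitratocadmate(II)

The 2 ammonium counter-ions carry a total charge of +2, so each complex ion is 2−.
Ligand charges: 2×nitrato (-1 each), 2×hydroxo (-1 each); total -4. So Cd + (-4) = 2−, giving Cd = +2.
Ligands are named alphabetically: hydroxo before nitrato.
The complex ion is anionic, so cadmium takes the -ate form cadmate(II).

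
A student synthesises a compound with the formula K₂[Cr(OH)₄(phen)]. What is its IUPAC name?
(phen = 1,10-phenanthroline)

potassium tetrahydroxo(1,10-phenanthroline)chromate(II)

The 2 potassium counter-ions carry a total charge of +2, so each complex ion is 2−.
Ligand charges: 1×1,10-phenanthroline (neutral), 4×hydroxo (-1 each); total -4. So Cr + (-4) = 2−, giving Cr = +2.
Ligands are named alphabetically: hydroxo before phenanthroline.
The complex ion is anionic, so chromium takes the -ate form chromate(II).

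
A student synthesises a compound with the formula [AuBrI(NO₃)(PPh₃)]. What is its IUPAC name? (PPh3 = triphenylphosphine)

There is no counter-ion, so the complex is neutral overall.
Ligand charges: 1×triphenylphosphine (neutral), 1×nitrato (-1 each), 1×bromo (-1 each), 1×iodo (-1 each); total -3. So Au + (-3) = 0, giving Au = +3.
Ligands are named alphabetically: bromo before iodo before nitrato before triphenylphosphine.

bromoiodonitrato(triphenylphosphine)gold(III)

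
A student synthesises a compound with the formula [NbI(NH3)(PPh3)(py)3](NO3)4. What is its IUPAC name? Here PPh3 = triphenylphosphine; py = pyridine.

The 4 nitrate counter-ions carry a total charge of -4, so each complex ion is 4+.
Ligand charges: 1×triphenylphosphine (neutral), 1×ammine (neutral), 3×pyridine (neutral), 1×iodo (-1 each); total -1. So Nb + (-1) = 4+, giving Nb = +5.
Ligands are named alphabetically: ammine before iodo before pyridine before triphenylphosphine.

ammineiodotris(pyridine)(triphenylphosphine)niobium(V) nitrate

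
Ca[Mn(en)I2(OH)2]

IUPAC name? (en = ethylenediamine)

The 1 calcium counter-ion carries a total charge of +2, so each complex ion is 2−.
Ligand charges: 1×ethylenediamine (neutral), 2×iodo (-1 each), 2×hydroxo (-1 each); total -4. So Mn + (-4) = 2−, giving Mn = +2.
The complex ion is anionic, so manganese takes the -ate form manganate(II).

calcium (ethylenediamine)dihydroxodiiodomanganate(II)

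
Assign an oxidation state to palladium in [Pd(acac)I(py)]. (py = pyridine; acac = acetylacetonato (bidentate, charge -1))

+2

No counter-ion: the bracketed complex is neutral.
Ligand charges: 1×py neutral; 1×acac = -1; 1×I = -1; sum -2.
Pd + (-2) = 0 ⇒ Pd is +2.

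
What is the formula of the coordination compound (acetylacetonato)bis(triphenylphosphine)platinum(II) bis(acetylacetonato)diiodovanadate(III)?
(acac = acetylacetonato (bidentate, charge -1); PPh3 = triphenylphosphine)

Cation [Pt…]: ligand charges -1, Pt(II) ⇒ ion charge 1+.
Anion [V…]: ligand charges -4, V(III) ⇒ ion charge 1−.
One 1+ cation balances one 1− anion.

[Pt(acac)(PPh3)2][V(acac)2I2]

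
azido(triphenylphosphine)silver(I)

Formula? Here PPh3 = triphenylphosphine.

Ligands: 1 azido (N3, -1), 1 triphenylphosphine (PPh3, neutral). Ligand charge sum = -1.
With Ag in oxidation state +1, the complex ion is [Ag...].

[Ag(N3)(PPh3)]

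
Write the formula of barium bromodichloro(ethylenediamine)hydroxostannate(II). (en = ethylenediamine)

Ligands: 2 chloro (Cl, -1), 1 bromo (Br, -1), 1 ethylenediamine (en, neutral), 1 hydroxo (OH, -1). Ligand charge sum = -4.
Charge balance with barium (+2) requires 1 complex ion per 1 barium.

Ba[SnBrCl2(en)(OH)]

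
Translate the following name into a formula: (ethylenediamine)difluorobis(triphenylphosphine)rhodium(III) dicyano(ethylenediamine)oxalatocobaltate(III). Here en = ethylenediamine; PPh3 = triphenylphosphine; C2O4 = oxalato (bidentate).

Cation [Rh…]: ligand charges -2, Rh(III) ⇒ ion charge 1+.
Anion [Co…]: ligand charges -4, Co(III) ⇒ ion charge 1−.
One 1+ cation balances one 1− anion.

[Rh(en)F2(PPh3)2][Co(C2O4)(CN)2(en)]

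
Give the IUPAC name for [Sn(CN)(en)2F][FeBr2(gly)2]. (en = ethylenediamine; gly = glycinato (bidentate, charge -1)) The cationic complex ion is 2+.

cyanobis(ethylenediamine)fluorotin(IV) dibromobis(glycinato)ferrate(II)

Both ions are complex: the cation is named first with the plain metal name, the anion second with the -ate form; each ion's ligands are alphabetised independently.
The complex cation is given as 2+; its ligand charges sum to -2, so Sn = +4.
A 1:1 salt means the anion carries the equal and opposite charge, 2−.
Anion: ligand charges sum to -4; for the ion to be 2−, Fe = +2.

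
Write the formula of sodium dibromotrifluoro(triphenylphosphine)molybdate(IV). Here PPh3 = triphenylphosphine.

Ligands: 3 fluoro (F, -1), 1 triphenylphosphine (PPh3, neutral), 2 bromo (Br, -1). Ligand charge sum = -5.
With Mo in oxidation state +4, the complex ion is [Mo...]^1−.
Charge balance with sodium (+1) requires 1 complex ion per 1 sodium.

Na[MoBr2F3(PPh3)]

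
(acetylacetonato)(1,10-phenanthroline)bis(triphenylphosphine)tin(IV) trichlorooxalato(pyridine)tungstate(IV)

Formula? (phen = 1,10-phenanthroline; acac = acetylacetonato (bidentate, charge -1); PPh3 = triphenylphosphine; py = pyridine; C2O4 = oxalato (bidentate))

[Sn(acac)(phen)(PPh3)2][W(C2O4)Cl3(py)]3

Cation [Sn…]: ligand charges -1, Sn(IV) ⇒ ion charge 3+.
Anion [W…]: ligand charges -5, W(IV) ⇒ ion charge 1−.
One 3+ cation requires 3 of the 1− anion.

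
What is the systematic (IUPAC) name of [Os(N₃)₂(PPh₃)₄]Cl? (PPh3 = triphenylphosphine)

The 1 chloride counter-ion carries a total charge of -1, so each complex ion is 1+.
Ligand charges: 2×azido (-1 each), 4×triphenylphosphine (neutral); total -2. So Os + (-2) = 1+, giving Os = +3.
Ligands are named alphabetically: azido before triphenylphosphine.

diazidotetrakis(triphenylphosphine)osmium(III) chloride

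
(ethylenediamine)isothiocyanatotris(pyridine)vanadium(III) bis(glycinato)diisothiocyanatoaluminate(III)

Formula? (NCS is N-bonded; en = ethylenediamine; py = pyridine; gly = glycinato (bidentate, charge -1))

Cation [V…]: ligand charges -1, V(III) ⇒ ion charge 2+.
Anion [Al…]: ligand charges -4, Al(III) ⇒ ion charge 1−.
One 2+ cation requires 2 of the 1− anion.

[V(en)(NCS)(py)3][Al(gly)2(NCS)2]2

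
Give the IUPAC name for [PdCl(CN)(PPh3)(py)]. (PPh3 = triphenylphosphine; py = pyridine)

There is no counter-ion, so the complex is neutral overall.
Ligand charges: 1×chloro (-1 each), 1×cyano (-1 each), 1×triphenylphosphine (neutral), 1×pyridine (neutral); total -2. So Pd + (-2) = 0, giving Pd = +2.
Ligands are named alphabetically: chloro before cyano before pyridine before triphenylphosphine.

chlorocyano(pyridine)(triphenylphosphine)palladium(II)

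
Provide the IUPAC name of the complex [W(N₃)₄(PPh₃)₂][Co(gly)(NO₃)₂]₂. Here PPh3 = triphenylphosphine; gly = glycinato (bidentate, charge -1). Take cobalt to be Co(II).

tetraazidobis(triphenylphosphine)tungsten(VI) (glycinato)dinitratocobaltate(II)

Co is given as +2; the anion's ligand charges sum to -3, so the complex anion is 1−.
With 2 anions per cation, the cation must be 2×1 = 2+.
Cation: ligand charges sum to -4; for the ion to be 2+, W = +6.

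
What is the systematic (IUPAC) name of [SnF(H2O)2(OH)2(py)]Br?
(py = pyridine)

diaquafluorodihydroxo(pyridine)tin(IV) bromide

The 1 bromide counter-ion carries a total charge of -1, so each complex ion is 1+.
Ligand charges: 2×hydroxo (-1 each), 1×pyridine (neutral), 1×fluoro (-1 each), 2×aqua (neutral); total -3. So Sn + (-3) = 1+, giving Sn = +4.
Ligands are named alphabetically: aqua before fluoro before hydroxo before pyridine.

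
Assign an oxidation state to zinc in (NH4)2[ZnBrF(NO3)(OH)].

2 ammonium outside the brackets (+1 each) → the complex ion is 2−.
Ligand charges: 1×OH = -1; 1×NO3 = -1; 1×F = -1; 1×Br = -1; sum -4.
Zn + (-4) = 2− ⇒ Zn is +2.

+2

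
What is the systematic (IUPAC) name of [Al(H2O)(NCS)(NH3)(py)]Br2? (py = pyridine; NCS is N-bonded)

The 2 bromide counter-ions carry a total charge of -2, so each complex ion is 2+.
Ligand charges: 1×pyridine (neutral), 1×aqua (neutral), 1×isothiocyanato (-1 each), 1×ammine (neutral); total -1. So Al + (-1) = 2+, giving Al = +3.
Ligands are named alphabetically: ammine before aqua before isothiocyanato before pyridine.

ammineaquaisothiocyanato(pyridine)aluminium(III) bromide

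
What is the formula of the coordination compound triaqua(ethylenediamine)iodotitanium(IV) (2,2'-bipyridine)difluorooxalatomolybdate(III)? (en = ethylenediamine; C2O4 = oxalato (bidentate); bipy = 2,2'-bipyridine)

Cation [Ti…]: ligand charges -1, Ti(IV) ⇒ ion charge 3+.
Anion [Mo…]: ligand charges -4, Mo(III) ⇒ ion charge 1−.
One 3+ cation requires 3 of the 1− anion.

[Ti(en)(H2O)3I][Mo(bipy)(C2O4)F2]3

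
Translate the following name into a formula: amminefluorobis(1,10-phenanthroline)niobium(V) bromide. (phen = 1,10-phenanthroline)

[NbF(NH3)(phen)2]Br4

Ligands: 2 1,10-phenanthroline (phen, neutral), 1 ammine (NH3, neutral), 1 fluoro (F, -1). Ligand charge sum = -1.
With Nb in oxidation state +5, the complex ion is [Nb...]^4+.
Charge balance with bromide (-1) requires 1 complex ion per 4 bromide.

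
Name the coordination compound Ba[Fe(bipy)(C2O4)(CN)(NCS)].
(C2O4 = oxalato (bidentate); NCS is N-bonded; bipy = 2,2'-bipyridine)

The 1 barium counter-ion carries a total charge of +2, so each complex ion is 2−.
Ligand charges: 1×oxalato (-2 each), 1×isothiocyanato (-1 each), 1×2,2'-bipyridine (neutral), 1×cyano (-1 each); total -4. So Fe + (-4) = 2−, giving Fe = +2.
The complex ion is anionic, so iron takes the -ate form ferrate(II).

barium (2,2'-bipyridine)cyanoisothiocyanatooxalatoferrate(II)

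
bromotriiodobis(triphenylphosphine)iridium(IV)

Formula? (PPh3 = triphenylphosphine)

Ligands: 1 bromo (Br, -1), 2 triphenylphosphine (PPh3, neutral), 3 iodo (I, -1). Ligand charge sum = -4.
With Ir in oxidation state +4, the complex ion is [Ir...].

[IrBrI3(PPh3)2]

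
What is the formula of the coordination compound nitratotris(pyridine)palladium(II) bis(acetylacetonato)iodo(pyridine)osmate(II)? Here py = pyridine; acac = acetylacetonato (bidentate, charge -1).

[Pd(NO3)(py)3][Os(acac)2I(py)]

Cation [Pd…]: ligand charges -1, Pd(II) ⇒ ion charge 1+.
Anion [Os…]: ligand charges -3, Os(II) ⇒ ion charge 1−.
One 1+ cation balances one 1− anion.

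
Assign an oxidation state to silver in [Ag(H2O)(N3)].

+1

No counter-ion: the bracketed complex is neutral.
Ligand charges: 1×N3 = -1; 1×H2O neutral; sum -1.
Ag + (-1) = 0 ⇒ Ag is +1.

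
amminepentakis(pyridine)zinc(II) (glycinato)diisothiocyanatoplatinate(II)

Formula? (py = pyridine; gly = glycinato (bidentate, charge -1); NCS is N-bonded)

Cation [Zn…]: ligand charges 0, Zn(II) ⇒ ion charge 2+.
Anion [Pt…]: ligand charges -3, Pt(II) ⇒ ion charge 1−.

[Zn(NH3)(py)5][Pt(gly)(NCS)2]2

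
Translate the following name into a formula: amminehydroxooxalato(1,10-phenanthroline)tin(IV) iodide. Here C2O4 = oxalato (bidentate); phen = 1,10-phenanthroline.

[Sn(C2O4)(NH3)(OH)(phen)]I

Ligands: 1 oxalato (C2O4, -2), 1 hydroxo (OH, -1), 1 ammine (NH3, neutral), 1 1,10-phenanthroline (phen, neutral). Ligand charge sum = -3.
With Sn in oxidation state +4, the complex ion is [Sn...]^1+.
Charge balance with iodide (-1) requires 1 complex ion per 1 iodide.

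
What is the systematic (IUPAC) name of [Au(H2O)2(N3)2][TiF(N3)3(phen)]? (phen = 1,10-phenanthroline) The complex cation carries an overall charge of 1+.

diaquadiazidogold(III) triazidofluoro(1,10-phenanthroline)titanate(III)

Both ions are complex: the cation is named first with the plain metal name, the anion second with the -ate form; each ion's ligands are alphabetised independently.
The complex cation is given as 1+; its ligand charges sum to -2, so Au = +3.
A 1:1 salt means the anion carries the equal and opposite charge, 1−.
Anion: ligand charges sum to -4; for the ion to be 1−, Ti = +3.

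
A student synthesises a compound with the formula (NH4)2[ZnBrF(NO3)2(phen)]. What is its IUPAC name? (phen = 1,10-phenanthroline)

ammonium bromofluorodinitrato(1,10-phenanthroline)zincate(II)

The 2 ammonium counter-ions carry a total charge of +2, so each complex ion is 2−.
Ligand charges: 1×1,10-phenanthroline (neutral), 1×bromo (-1 each), 2×nitrato (-1 each), 1×fluoro (-1 each); total -4. So Zn + (-4) = 2−, giving Zn = +2.
Ligands are named alphabetically: bromo before fluoro before nitrato before phenanthroline.
The complex ion is anionic, so zinc takes the -ate form zincate(II).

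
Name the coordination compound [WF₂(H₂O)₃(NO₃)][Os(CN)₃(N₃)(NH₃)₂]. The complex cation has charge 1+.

triaquadifluoronitratotungsten(IV) diammineazidotricyanoosmate(III)

Both ions are complex: the cation is named first with the plain metal name, the anion second with the -ate form; each ion's ligands are alphabetised independently.
The complex cation is given as 1+; its ligand charges sum to -3, so W = +4.
A 1:1 salt means the anion carries the equal and opposite charge, 1−.
Anion: ligand charges sum to -4; for the ion to be 1−, Os = +3.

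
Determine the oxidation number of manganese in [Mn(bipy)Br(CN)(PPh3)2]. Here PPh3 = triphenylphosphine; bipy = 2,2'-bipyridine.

No counter-ion: the bracketed complex is neutral.
Ligand charges: 2×PPh3 neutral; 1×Br = -1; 1×CN = -1; 1×bipy neutral; sum -2.
Mn + (-2) = 0 ⇒ Mn is +2.

+2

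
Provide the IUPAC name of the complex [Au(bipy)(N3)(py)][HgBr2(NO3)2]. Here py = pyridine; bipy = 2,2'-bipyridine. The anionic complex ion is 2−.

azido(2,2'-bipyridine)(pyridine)gold(III) dibromodinitratomercurate(II)

Both ions are complex: the cation is named first with the plain metal name, the anion second with the -ate form; each ion's ligands are alphabetised independently.
The complex anion is given as 2−; its ligand charges sum to -4, so Hg = +2.
A 1:1 salt means the cation carries the equal and opposite charge, 2+.
Cation: ligand charges sum to -1; for the ion to be 2+, Au = +3.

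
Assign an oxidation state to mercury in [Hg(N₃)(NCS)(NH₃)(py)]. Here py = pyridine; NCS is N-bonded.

+2

No counter-ion: the bracketed complex is neutral.
Ligand charges: 1×py neutral; 1×N3 = -1; 1×NH3 neutral; 1×NCS = -1; sum -2.
Hg + (-2) = 0 ⇒ Hg is +2.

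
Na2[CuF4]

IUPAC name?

The 2 sodium counter-ions carry a total charge of +2, so each complex ion is 2−.
Ligand charges: 4×fluoro (-1 each); total -4. So Cu + (-4) = 2−, giving Cu = +2.
The complex ion is anionic, so copper takes the -ate form cuprate(II).

sodium tetrafluorocuprate(II)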